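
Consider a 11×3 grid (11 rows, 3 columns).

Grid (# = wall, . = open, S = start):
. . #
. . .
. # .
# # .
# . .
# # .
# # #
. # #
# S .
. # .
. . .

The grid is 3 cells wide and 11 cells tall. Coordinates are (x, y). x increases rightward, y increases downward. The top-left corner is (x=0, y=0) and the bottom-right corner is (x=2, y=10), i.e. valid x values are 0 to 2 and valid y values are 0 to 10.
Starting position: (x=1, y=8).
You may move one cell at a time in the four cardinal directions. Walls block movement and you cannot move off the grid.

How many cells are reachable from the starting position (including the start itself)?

BFS flood-fill from (x=1, y=8):
  Distance 0: (x=1, y=8)
  Distance 1: (x=2, y=8)
  Distance 2: (x=2, y=9)
  Distance 3: (x=2, y=10)
  Distance 4: (x=1, y=10)
  Distance 5: (x=0, y=10)
  Distance 6: (x=0, y=9)
Total reachable: 7 (grid has 19 open cells total)

Answer: Reachable cells: 7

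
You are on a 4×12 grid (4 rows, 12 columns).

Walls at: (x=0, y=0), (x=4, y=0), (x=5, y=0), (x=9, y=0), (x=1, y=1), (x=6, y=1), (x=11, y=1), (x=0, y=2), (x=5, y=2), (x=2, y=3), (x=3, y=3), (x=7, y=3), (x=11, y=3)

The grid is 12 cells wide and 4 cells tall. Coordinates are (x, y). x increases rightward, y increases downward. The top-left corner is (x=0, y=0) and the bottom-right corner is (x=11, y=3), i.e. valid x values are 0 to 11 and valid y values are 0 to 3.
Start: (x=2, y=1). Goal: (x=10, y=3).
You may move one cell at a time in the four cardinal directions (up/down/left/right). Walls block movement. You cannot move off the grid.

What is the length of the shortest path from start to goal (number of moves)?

Answer: Shortest path length: 12

Derivation:
BFS from (x=2, y=1) until reaching (x=10, y=3):
  Distance 0: (x=2, y=1)
  Distance 1: (x=2, y=0), (x=3, y=1), (x=2, y=2)
  Distance 2: (x=1, y=0), (x=3, y=0), (x=4, y=1), (x=1, y=2), (x=3, y=2)
  Distance 3: (x=5, y=1), (x=4, y=2), (x=1, y=3)
  Distance 4: (x=0, y=3), (x=4, y=3)
  Distance 5: (x=5, y=3)
  Distance 6: (x=6, y=3)
  Distance 7: (x=6, y=2)
  Distance 8: (x=7, y=2)
  Distance 9: (x=7, y=1), (x=8, y=2)
  Distance 10: (x=7, y=0), (x=8, y=1), (x=9, y=2), (x=8, y=3)
  Distance 11: (x=6, y=0), (x=8, y=0), (x=9, y=1), (x=10, y=2), (x=9, y=3)
  Distance 12: (x=10, y=1), (x=11, y=2), (x=10, y=3)  <- goal reached here
One shortest path (12 moves): (x=2, y=1) -> (x=3, y=1) -> (x=4, y=1) -> (x=4, y=2) -> (x=4, y=3) -> (x=5, y=3) -> (x=6, y=3) -> (x=6, y=2) -> (x=7, y=2) -> (x=8, y=2) -> (x=9, y=2) -> (x=10, y=2) -> (x=10, y=3)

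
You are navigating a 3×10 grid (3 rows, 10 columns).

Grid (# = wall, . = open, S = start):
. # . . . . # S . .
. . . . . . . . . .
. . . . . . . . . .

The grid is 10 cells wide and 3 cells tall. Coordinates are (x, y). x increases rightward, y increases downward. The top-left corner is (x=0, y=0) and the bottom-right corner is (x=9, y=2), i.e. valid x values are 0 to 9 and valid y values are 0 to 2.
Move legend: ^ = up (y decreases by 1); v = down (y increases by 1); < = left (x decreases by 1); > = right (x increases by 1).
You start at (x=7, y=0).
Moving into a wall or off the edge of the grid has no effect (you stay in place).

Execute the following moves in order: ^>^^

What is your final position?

Start: (x=7, y=0)
  ^ (up): blocked, stay at (x=7, y=0)
  > (right): (x=7, y=0) -> (x=8, y=0)
  ^ (up): blocked, stay at (x=8, y=0)
  ^ (up): blocked, stay at (x=8, y=0)
Final: (x=8, y=0)

Answer: Final position: (x=8, y=0)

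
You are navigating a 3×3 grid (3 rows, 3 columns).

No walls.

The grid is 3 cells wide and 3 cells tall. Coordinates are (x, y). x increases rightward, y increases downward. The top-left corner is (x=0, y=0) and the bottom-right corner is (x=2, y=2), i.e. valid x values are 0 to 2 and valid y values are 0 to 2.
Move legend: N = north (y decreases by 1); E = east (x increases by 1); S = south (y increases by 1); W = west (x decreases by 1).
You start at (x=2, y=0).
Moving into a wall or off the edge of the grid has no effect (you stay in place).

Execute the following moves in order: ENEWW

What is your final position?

Answer: Final position: (x=0, y=0)

Derivation:
Start: (x=2, y=0)
  E (east): blocked, stay at (x=2, y=0)
  N (north): blocked, stay at (x=2, y=0)
  E (east): blocked, stay at (x=2, y=0)
  W (west): (x=2, y=0) -> (x=1, y=0)
  W (west): (x=1, y=0) -> (x=0, y=0)
Final: (x=0, y=0)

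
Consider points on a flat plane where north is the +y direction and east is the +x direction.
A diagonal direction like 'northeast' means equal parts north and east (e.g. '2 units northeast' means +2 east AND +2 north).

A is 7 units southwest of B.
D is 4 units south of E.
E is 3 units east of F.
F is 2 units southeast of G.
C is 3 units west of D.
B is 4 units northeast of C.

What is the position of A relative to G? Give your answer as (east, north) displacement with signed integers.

Place G at the origin (east=0, north=0).
  F is 2 units southeast of G: delta (east=+2, north=-2); F at (east=2, north=-2).
  E is 3 units east of F: delta (east=+3, north=+0); E at (east=5, north=-2).
  D is 4 units south of E: delta (east=+0, north=-4); D at (east=5, north=-6).
  C is 3 units west of D: delta (east=-3, north=+0); C at (east=2, north=-6).
  B is 4 units northeast of C: delta (east=+4, north=+4); B at (east=6, north=-2).
  A is 7 units southwest of B: delta (east=-7, north=-7); A at (east=-1, north=-9).
Therefore A relative to G: (east=-1, north=-9).

Answer: A is at (east=-1, north=-9) relative to G.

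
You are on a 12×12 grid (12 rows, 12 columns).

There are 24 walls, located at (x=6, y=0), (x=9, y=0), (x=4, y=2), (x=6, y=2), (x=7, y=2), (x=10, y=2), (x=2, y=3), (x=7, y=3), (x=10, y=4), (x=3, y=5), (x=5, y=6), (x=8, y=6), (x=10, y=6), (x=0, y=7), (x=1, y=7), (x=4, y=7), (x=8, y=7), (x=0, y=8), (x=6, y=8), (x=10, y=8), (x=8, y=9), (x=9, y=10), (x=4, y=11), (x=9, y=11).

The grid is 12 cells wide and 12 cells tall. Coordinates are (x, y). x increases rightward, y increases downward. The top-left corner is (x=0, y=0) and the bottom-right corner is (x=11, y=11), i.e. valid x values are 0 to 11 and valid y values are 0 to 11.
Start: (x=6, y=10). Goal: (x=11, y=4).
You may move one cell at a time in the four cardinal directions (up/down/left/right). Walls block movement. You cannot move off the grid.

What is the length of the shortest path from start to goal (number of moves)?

Answer: Shortest path length: 11

Derivation:
BFS from (x=6, y=10) until reaching (x=11, y=4):
  Distance 0: (x=6, y=10)
  Distance 1: (x=6, y=9), (x=5, y=10), (x=7, y=10), (x=6, y=11)
  Distance 2: (x=5, y=9), (x=7, y=9), (x=4, y=10), (x=8, y=10), (x=5, y=11), (x=7, y=11)
  Distance 3: (x=5, y=8), (x=7, y=8), (x=4, y=9), (x=3, y=10), (x=8, y=11)
  Distance 4: (x=5, y=7), (x=7, y=7), (x=4, y=8), (x=8, y=8), (x=3, y=9), (x=2, y=10), (x=3, y=11)
  Distance 5: (x=7, y=6), (x=6, y=7), (x=3, y=8), (x=9, y=8), (x=2, y=9), (x=1, y=10), (x=2, y=11)
  Distance 6: (x=7, y=5), (x=6, y=6), (x=3, y=7), (x=9, y=7), (x=2, y=8), (x=1, y=9), (x=9, y=9), (x=0, y=10), (x=1, y=11)
  Distance 7: (x=7, y=4), (x=6, y=5), (x=8, y=5), (x=3, y=6), (x=9, y=6), (x=2, y=7), (x=10, y=7), (x=1, y=8), (x=0, y=9), (x=10, y=9), (x=0, y=11)
  Distance 8: (x=6, y=4), (x=8, y=4), (x=5, y=5), (x=9, y=5), (x=2, y=6), (x=4, y=6), (x=11, y=7), (x=11, y=9), (x=10, y=10)
  Distance 9: (x=6, y=3), (x=8, y=3), (x=5, y=4), (x=9, y=4), (x=2, y=5), (x=4, y=5), (x=10, y=5), (x=1, y=6), (x=11, y=6), (x=11, y=8), (x=11, y=10), (x=10, y=11)
  Distance 10: (x=8, y=2), (x=5, y=3), (x=9, y=3), (x=2, y=4), (x=4, y=4), (x=1, y=5), (x=11, y=5), (x=0, y=6), (x=11, y=11)
  Distance 11: (x=8, y=1), (x=5, y=2), (x=9, y=2), (x=4, y=3), (x=10, y=3), (x=1, y=4), (x=3, y=4), (x=11, y=4), (x=0, y=5)  <- goal reached here
One shortest path (11 moves): (x=6, y=10) -> (x=7, y=10) -> (x=7, y=9) -> (x=7, y=8) -> (x=8, y=8) -> (x=9, y=8) -> (x=9, y=7) -> (x=10, y=7) -> (x=11, y=7) -> (x=11, y=6) -> (x=11, y=5) -> (x=11, y=4)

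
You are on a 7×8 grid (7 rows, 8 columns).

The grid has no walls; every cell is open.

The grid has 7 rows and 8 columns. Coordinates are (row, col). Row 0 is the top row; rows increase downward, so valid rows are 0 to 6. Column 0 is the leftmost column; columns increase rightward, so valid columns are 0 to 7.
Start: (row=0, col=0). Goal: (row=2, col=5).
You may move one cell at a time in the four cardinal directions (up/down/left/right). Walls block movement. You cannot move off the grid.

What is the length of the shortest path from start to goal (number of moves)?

BFS from (row=0, col=0) until reaching (row=2, col=5):
  Distance 0: (row=0, col=0)
  Distance 1: (row=0, col=1), (row=1, col=0)
  Distance 2: (row=0, col=2), (row=1, col=1), (row=2, col=0)
  Distance 3: (row=0, col=3), (row=1, col=2), (row=2, col=1), (row=3, col=0)
  Distance 4: (row=0, col=4), (row=1, col=3), (row=2, col=2), (row=3, col=1), (row=4, col=0)
  Distance 5: (row=0, col=5), (row=1, col=4), (row=2, col=3), (row=3, col=2), (row=4, col=1), (row=5, col=0)
  Distance 6: (row=0, col=6), (row=1, col=5), (row=2, col=4), (row=3, col=3), (row=4, col=2), (row=5, col=1), (row=6, col=0)
  Distance 7: (row=0, col=7), (row=1, col=6), (row=2, col=5), (row=3, col=4), (row=4, col=3), (row=5, col=2), (row=6, col=1)  <- goal reached here
One shortest path (7 moves): (row=0, col=0) -> (row=0, col=1) -> (row=0, col=2) -> (row=0, col=3) -> (row=0, col=4) -> (row=0, col=5) -> (row=1, col=5) -> (row=2, col=5)

Answer: Shortest path length: 7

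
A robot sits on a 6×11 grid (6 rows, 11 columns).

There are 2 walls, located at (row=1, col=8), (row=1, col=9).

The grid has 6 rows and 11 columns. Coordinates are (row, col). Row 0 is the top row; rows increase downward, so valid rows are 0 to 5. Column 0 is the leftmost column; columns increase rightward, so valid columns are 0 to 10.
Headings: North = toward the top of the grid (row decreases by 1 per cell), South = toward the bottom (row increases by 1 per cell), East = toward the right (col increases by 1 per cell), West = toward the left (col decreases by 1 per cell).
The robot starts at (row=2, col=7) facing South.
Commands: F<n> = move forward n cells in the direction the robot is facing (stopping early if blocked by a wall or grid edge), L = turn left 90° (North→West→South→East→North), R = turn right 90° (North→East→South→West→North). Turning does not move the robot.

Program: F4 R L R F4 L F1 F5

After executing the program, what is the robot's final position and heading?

Start: (row=2, col=7), facing South
  F4: move forward 3/4 (blocked), now at (row=5, col=7)
  R: turn right, now facing West
  L: turn left, now facing South
  R: turn right, now facing West
  F4: move forward 4, now at (row=5, col=3)
  L: turn left, now facing South
  F1: move forward 0/1 (blocked), now at (row=5, col=3)
  F5: move forward 0/5 (blocked), now at (row=5, col=3)
Final: (row=5, col=3), facing South

Answer: Final position: (row=5, col=3), facing South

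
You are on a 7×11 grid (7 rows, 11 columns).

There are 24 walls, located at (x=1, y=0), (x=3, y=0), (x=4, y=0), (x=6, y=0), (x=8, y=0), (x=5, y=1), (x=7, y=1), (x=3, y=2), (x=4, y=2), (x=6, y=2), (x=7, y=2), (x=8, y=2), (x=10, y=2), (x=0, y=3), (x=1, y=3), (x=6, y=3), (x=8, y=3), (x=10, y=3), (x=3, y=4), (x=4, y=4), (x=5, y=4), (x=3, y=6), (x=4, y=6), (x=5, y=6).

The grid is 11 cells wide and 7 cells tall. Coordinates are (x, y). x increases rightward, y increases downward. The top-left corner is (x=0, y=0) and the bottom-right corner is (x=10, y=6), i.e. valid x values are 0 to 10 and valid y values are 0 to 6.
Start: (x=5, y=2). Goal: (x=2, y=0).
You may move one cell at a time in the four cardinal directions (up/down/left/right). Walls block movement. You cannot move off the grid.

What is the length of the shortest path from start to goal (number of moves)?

Answer: Shortest path length: 7

Derivation:
BFS from (x=5, y=2) until reaching (x=2, y=0):
  Distance 0: (x=5, y=2)
  Distance 1: (x=5, y=3)
  Distance 2: (x=4, y=3)
  Distance 3: (x=3, y=3)
  Distance 4: (x=2, y=3)
  Distance 5: (x=2, y=2), (x=2, y=4)
  Distance 6: (x=2, y=1), (x=1, y=2), (x=1, y=4), (x=2, y=5)
  Distance 7: (x=2, y=0), (x=1, y=1), (x=3, y=1), (x=0, y=2), (x=0, y=4), (x=1, y=5), (x=3, y=5), (x=2, y=6)  <- goal reached here
One shortest path (7 moves): (x=5, y=2) -> (x=5, y=3) -> (x=4, y=3) -> (x=3, y=3) -> (x=2, y=3) -> (x=2, y=2) -> (x=2, y=1) -> (x=2, y=0)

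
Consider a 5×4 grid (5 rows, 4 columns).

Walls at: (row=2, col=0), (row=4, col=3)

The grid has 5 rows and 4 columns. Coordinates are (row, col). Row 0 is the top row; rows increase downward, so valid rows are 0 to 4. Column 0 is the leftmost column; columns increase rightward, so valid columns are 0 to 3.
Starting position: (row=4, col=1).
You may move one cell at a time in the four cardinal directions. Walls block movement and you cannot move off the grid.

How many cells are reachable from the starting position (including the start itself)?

BFS flood-fill from (row=4, col=1):
  Distance 0: (row=4, col=1)
  Distance 1: (row=3, col=1), (row=4, col=0), (row=4, col=2)
  Distance 2: (row=2, col=1), (row=3, col=0), (row=3, col=2)
  Distance 3: (row=1, col=1), (row=2, col=2), (row=3, col=3)
  Distance 4: (row=0, col=1), (row=1, col=0), (row=1, col=2), (row=2, col=3)
  Distance 5: (row=0, col=0), (row=0, col=2), (row=1, col=3)
  Distance 6: (row=0, col=3)
Total reachable: 18 (grid has 18 open cells total)

Answer: Reachable cells: 18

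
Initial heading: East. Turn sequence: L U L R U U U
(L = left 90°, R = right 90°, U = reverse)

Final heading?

Start: East
  L (left (90° counter-clockwise)) -> North
  U (U-turn (180°)) -> South
  L (left (90° counter-clockwise)) -> East
  R (right (90° clockwise)) -> South
  U (U-turn (180°)) -> North
  U (U-turn (180°)) -> South
  U (U-turn (180°)) -> North
Final: North

Answer: Final heading: North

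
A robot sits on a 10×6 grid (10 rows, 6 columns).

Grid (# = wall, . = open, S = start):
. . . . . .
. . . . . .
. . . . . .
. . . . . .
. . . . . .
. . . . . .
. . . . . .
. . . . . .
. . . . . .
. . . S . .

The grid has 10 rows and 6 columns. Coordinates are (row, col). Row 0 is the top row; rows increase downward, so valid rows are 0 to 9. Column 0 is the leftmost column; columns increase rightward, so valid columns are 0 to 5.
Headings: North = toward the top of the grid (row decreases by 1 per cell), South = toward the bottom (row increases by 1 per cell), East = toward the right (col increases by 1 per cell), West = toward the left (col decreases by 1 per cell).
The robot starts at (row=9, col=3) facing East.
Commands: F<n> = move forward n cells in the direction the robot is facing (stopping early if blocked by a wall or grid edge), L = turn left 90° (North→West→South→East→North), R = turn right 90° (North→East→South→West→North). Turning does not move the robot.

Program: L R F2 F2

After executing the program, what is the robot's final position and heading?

Answer: Final position: (row=9, col=5), facing East

Derivation:
Start: (row=9, col=3), facing East
  L: turn left, now facing North
  R: turn right, now facing East
  F2: move forward 2, now at (row=9, col=5)
  F2: move forward 0/2 (blocked), now at (row=9, col=5)
Final: (row=9, col=5), facing East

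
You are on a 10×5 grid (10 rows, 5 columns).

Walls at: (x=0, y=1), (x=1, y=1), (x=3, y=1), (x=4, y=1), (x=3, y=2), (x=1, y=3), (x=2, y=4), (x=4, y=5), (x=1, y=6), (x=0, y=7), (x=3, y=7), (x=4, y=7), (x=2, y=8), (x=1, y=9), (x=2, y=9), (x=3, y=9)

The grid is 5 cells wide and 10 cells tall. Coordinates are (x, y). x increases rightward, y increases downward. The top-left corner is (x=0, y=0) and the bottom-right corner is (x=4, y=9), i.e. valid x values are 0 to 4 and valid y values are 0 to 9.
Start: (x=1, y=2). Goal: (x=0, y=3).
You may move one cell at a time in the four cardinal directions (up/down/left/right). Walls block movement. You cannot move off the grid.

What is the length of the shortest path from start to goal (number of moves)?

BFS from (x=1, y=2) until reaching (x=0, y=3):
  Distance 0: (x=1, y=2)
  Distance 1: (x=0, y=2), (x=2, y=2)
  Distance 2: (x=2, y=1), (x=0, y=3), (x=2, y=3)  <- goal reached here
One shortest path (2 moves): (x=1, y=2) -> (x=0, y=2) -> (x=0, y=3)

Answer: Shortest path length: 2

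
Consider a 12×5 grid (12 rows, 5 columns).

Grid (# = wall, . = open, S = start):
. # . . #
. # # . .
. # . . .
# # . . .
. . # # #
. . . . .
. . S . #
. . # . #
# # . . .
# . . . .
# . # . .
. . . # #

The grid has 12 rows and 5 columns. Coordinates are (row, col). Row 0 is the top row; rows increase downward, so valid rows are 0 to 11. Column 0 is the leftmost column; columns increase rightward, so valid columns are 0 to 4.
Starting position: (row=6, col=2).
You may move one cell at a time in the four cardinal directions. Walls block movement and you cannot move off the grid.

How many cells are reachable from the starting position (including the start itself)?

Answer: Reachable cells: 27

Derivation:
BFS flood-fill from (row=6, col=2):
  Distance 0: (row=6, col=2)
  Distance 1: (row=5, col=2), (row=6, col=1), (row=6, col=3)
  Distance 2: (row=5, col=1), (row=5, col=3), (row=6, col=0), (row=7, col=1), (row=7, col=3)
  Distance 3: (row=4, col=1), (row=5, col=0), (row=5, col=4), (row=7, col=0), (row=8, col=3)
  Distance 4: (row=4, col=0), (row=8, col=2), (row=8, col=4), (row=9, col=3)
  Distance 5: (row=9, col=2), (row=9, col=4), (row=10, col=3)
  Distance 6: (row=9, col=1), (row=10, col=4)
  Distance 7: (row=10, col=1)
  Distance 8: (row=11, col=1)
  Distance 9: (row=11, col=0), (row=11, col=2)
Total reachable: 27 (grid has 40 open cells total)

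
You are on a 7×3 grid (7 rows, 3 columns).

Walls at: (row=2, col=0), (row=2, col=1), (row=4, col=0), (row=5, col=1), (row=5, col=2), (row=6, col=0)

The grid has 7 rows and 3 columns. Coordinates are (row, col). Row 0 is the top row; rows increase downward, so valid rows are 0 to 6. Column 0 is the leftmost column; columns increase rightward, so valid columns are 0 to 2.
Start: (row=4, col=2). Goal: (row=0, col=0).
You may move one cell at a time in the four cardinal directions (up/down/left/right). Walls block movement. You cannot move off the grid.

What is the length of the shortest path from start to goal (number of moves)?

BFS from (row=4, col=2) until reaching (row=0, col=0):
  Distance 0: (row=4, col=2)
  Distance 1: (row=3, col=2), (row=4, col=1)
  Distance 2: (row=2, col=2), (row=3, col=1)
  Distance 3: (row=1, col=2), (row=3, col=0)
  Distance 4: (row=0, col=2), (row=1, col=1)
  Distance 5: (row=0, col=1), (row=1, col=0)
  Distance 6: (row=0, col=0)  <- goal reached here
One shortest path (6 moves): (row=4, col=2) -> (row=3, col=2) -> (row=2, col=2) -> (row=1, col=2) -> (row=1, col=1) -> (row=1, col=0) -> (row=0, col=0)

Answer: Shortest path length: 6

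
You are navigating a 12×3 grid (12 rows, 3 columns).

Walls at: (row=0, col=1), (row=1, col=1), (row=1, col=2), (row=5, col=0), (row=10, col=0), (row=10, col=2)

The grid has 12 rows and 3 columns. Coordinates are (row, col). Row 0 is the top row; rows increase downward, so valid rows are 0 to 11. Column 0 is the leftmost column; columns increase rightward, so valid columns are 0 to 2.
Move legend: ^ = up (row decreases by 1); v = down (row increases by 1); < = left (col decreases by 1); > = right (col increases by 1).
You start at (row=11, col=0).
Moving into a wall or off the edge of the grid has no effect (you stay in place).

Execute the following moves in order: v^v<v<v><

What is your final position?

Start: (row=11, col=0)
  v (down): blocked, stay at (row=11, col=0)
  ^ (up): blocked, stay at (row=11, col=0)
  v (down): blocked, stay at (row=11, col=0)
  < (left): blocked, stay at (row=11, col=0)
  v (down): blocked, stay at (row=11, col=0)
  < (left): blocked, stay at (row=11, col=0)
  v (down): blocked, stay at (row=11, col=0)
  > (right): (row=11, col=0) -> (row=11, col=1)
  < (left): (row=11, col=1) -> (row=11, col=0)
Final: (row=11, col=0)

Answer: Final position: (row=11, col=0)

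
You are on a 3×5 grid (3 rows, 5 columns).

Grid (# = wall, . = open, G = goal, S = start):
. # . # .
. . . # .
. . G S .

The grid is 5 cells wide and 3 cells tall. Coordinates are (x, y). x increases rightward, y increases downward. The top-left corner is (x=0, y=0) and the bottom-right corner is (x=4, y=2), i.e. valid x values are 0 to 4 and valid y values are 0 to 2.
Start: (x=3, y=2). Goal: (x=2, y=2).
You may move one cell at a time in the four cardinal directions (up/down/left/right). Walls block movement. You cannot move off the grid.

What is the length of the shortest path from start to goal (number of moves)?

BFS from (x=3, y=2) until reaching (x=2, y=2):
  Distance 0: (x=3, y=2)
  Distance 1: (x=2, y=2), (x=4, y=2)  <- goal reached here
One shortest path (1 moves): (x=3, y=2) -> (x=2, y=2)

Answer: Shortest path length: 1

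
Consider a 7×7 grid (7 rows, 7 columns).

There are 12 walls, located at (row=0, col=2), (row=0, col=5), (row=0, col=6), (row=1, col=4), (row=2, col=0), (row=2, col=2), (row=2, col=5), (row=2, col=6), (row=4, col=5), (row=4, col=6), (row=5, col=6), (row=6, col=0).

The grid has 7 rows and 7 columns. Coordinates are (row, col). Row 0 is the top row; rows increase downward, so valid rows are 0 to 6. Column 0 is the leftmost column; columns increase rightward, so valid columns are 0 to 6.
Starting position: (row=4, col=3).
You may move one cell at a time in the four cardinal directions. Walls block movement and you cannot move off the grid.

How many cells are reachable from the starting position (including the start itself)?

BFS flood-fill from (row=4, col=3):
  Distance 0: (row=4, col=3)
  Distance 1: (row=3, col=3), (row=4, col=2), (row=4, col=4), (row=5, col=3)
  Distance 2: (row=2, col=3), (row=3, col=2), (row=3, col=4), (row=4, col=1), (row=5, col=2), (row=5, col=4), (row=6, col=3)
  Distance 3: (row=1, col=3), (row=2, col=4), (row=3, col=1), (row=3, col=5), (row=4, col=0), (row=5, col=1), (row=5, col=5), (row=6, col=2), (row=6, col=4)
  Distance 4: (row=0, col=3), (row=1, col=2), (row=2, col=1), (row=3, col=0), (row=3, col=6), (row=5, col=0), (row=6, col=1), (row=6, col=5)
  Distance 5: (row=0, col=4), (row=1, col=1), (row=6, col=6)
  Distance 6: (row=0, col=1), (row=1, col=0)
  Distance 7: (row=0, col=0)
Total reachable: 35 (grid has 37 open cells total)

Answer: Reachable cells: 35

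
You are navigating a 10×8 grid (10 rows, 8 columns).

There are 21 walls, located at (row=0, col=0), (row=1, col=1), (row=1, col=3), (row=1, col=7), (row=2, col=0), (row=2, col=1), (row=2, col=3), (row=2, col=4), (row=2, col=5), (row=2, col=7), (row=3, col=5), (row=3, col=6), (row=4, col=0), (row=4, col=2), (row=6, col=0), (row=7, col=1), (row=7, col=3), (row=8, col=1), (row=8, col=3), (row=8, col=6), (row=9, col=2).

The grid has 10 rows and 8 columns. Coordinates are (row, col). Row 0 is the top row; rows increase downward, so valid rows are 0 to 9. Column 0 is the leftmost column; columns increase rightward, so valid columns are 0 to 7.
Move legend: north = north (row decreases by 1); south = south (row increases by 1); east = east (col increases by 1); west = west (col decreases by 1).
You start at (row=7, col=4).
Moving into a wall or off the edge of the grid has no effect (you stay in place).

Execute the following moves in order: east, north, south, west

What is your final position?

Answer: Final position: (row=7, col=4)

Derivation:
Start: (row=7, col=4)
  east (east): (row=7, col=4) -> (row=7, col=5)
  north (north): (row=7, col=5) -> (row=6, col=5)
  south (south): (row=6, col=5) -> (row=7, col=5)
  west (west): (row=7, col=5) -> (row=7, col=4)
Final: (row=7, col=4)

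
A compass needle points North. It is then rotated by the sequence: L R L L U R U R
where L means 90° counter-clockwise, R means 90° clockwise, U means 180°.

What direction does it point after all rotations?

Answer: Final heading: North

Derivation:
Start: North
  L (left (90° counter-clockwise)) -> West
  R (right (90° clockwise)) -> North
  L (left (90° counter-clockwise)) -> West
  L (left (90° counter-clockwise)) -> South
  U (U-turn (180°)) -> North
  R (right (90° clockwise)) -> East
  U (U-turn (180°)) -> West
  R (right (90° clockwise)) -> North
Final: North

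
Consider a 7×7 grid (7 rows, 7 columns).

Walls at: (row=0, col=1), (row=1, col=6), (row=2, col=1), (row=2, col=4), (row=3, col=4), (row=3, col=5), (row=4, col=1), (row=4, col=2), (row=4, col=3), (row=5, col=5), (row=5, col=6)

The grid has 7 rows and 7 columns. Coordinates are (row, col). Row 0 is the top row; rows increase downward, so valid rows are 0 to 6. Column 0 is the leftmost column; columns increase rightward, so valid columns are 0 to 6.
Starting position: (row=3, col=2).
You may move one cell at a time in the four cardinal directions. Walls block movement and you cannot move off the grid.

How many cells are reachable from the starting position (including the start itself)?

Answer: Reachable cells: 38

Derivation:
BFS flood-fill from (row=3, col=2):
  Distance 0: (row=3, col=2)
  Distance 1: (row=2, col=2), (row=3, col=1), (row=3, col=3)
  Distance 2: (row=1, col=2), (row=2, col=3), (row=3, col=0)
  Distance 3: (row=0, col=2), (row=1, col=1), (row=1, col=3), (row=2, col=0), (row=4, col=0)
  Distance 4: (row=0, col=3), (row=1, col=0), (row=1, col=4), (row=5, col=0)
  Distance 5: (row=0, col=0), (row=0, col=4), (row=1, col=5), (row=5, col=1), (row=6, col=0)
  Distance 6: (row=0, col=5), (row=2, col=5), (row=5, col=2), (row=6, col=1)
  Distance 7: (row=0, col=6), (row=2, col=6), (row=5, col=3), (row=6, col=2)
  Distance 8: (row=3, col=6), (row=5, col=4), (row=6, col=3)
  Distance 9: (row=4, col=4), (row=4, col=6), (row=6, col=4)
  Distance 10: (row=4, col=5), (row=6, col=5)
  Distance 11: (row=6, col=6)
Total reachable: 38 (grid has 38 open cells total)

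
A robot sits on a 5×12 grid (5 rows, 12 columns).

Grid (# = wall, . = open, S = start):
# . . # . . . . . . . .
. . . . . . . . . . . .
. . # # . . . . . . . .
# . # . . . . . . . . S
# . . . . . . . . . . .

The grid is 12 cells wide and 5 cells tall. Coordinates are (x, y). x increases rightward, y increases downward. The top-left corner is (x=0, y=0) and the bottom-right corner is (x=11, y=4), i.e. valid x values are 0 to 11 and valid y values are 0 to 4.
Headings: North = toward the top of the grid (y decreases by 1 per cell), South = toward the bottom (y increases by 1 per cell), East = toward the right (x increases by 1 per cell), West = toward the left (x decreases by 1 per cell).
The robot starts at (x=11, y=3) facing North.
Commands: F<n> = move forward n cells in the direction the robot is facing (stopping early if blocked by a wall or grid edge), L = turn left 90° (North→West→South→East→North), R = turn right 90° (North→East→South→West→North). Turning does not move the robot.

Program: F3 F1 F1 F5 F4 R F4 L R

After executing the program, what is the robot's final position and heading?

Answer: Final position: (x=11, y=0), facing East

Derivation:
Start: (x=11, y=3), facing North
  F3: move forward 3, now at (x=11, y=0)
  F1: move forward 0/1 (blocked), now at (x=11, y=0)
  F1: move forward 0/1 (blocked), now at (x=11, y=0)
  F5: move forward 0/5 (blocked), now at (x=11, y=0)
  F4: move forward 0/4 (blocked), now at (x=11, y=0)
  R: turn right, now facing East
  F4: move forward 0/4 (blocked), now at (x=11, y=0)
  L: turn left, now facing North
  R: turn right, now facing East
Final: (x=11, y=0), facing East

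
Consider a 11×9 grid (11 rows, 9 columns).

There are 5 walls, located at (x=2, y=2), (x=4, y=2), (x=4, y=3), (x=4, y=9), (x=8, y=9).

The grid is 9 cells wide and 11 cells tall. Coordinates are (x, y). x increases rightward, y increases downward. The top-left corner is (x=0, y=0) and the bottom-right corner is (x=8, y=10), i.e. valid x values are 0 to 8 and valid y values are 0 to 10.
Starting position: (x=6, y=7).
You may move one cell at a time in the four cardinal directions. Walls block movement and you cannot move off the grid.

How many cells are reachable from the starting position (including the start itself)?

BFS flood-fill from (x=6, y=7):
  Distance 0: (x=6, y=7)
  Distance 1: (x=6, y=6), (x=5, y=7), (x=7, y=7), (x=6, y=8)
  Distance 2: (x=6, y=5), (x=5, y=6), (x=7, y=6), (x=4, y=7), (x=8, y=7), (x=5, y=8), (x=7, y=8), (x=6, y=9)
  Distance 3: (x=6, y=4), (x=5, y=5), (x=7, y=5), (x=4, y=6), (x=8, y=6), (x=3, y=7), (x=4, y=8), (x=8, y=8), (x=5, y=9), (x=7, y=9), (x=6, y=10)
  Distance 4: (x=6, y=3), (x=5, y=4), (x=7, y=4), (x=4, y=5), (x=8, y=5), (x=3, y=6), (x=2, y=7), (x=3, y=8), (x=5, y=10), (x=7, y=10)
  Distance 5: (x=6, y=2), (x=5, y=3), (x=7, y=3), (x=4, y=4), (x=8, y=4), (x=3, y=5), (x=2, y=6), (x=1, y=7), (x=2, y=8), (x=3, y=9), (x=4, y=10), (x=8, y=10)
  Distance 6: (x=6, y=1), (x=5, y=2), (x=7, y=2), (x=8, y=3), (x=3, y=4), (x=2, y=5), (x=1, y=6), (x=0, y=7), (x=1, y=8), (x=2, y=9), (x=3, y=10)
  Distance 7: (x=6, y=0), (x=5, y=1), (x=7, y=1), (x=8, y=2), (x=3, y=3), (x=2, y=4), (x=1, y=5), (x=0, y=6), (x=0, y=8), (x=1, y=9), (x=2, y=10)
  Distance 8: (x=5, y=0), (x=7, y=0), (x=4, y=1), (x=8, y=1), (x=3, y=2), (x=2, y=3), (x=1, y=4), (x=0, y=5), (x=0, y=9), (x=1, y=10)
  Distance 9: (x=4, y=0), (x=8, y=0), (x=3, y=1), (x=1, y=3), (x=0, y=4), (x=0, y=10)
  Distance 10: (x=3, y=0), (x=2, y=1), (x=1, y=2), (x=0, y=3)
  Distance 11: (x=2, y=0), (x=1, y=1), (x=0, y=2)
  Distance 12: (x=1, y=0), (x=0, y=1)
  Distance 13: (x=0, y=0)
Total reachable: 94 (grid has 94 open cells total)

Answer: Reachable cells: 94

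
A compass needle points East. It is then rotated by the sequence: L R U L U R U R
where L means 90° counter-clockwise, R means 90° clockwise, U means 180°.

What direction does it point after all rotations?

Start: East
  L (left (90° counter-clockwise)) -> North
  R (right (90° clockwise)) -> East
  U (U-turn (180°)) -> West
  L (left (90° counter-clockwise)) -> South
  U (U-turn (180°)) -> North
  R (right (90° clockwise)) -> East
  U (U-turn (180°)) -> West
  R (right (90° clockwise)) -> North
Final: North

Answer: Final heading: North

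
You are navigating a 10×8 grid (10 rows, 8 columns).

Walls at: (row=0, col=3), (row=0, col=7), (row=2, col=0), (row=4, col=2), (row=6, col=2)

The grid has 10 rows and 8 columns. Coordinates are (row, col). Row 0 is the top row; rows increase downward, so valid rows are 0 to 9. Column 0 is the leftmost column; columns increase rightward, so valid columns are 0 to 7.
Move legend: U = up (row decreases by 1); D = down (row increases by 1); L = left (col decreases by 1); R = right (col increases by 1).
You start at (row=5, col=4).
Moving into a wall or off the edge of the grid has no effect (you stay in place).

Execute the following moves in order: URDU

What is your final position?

Answer: Final position: (row=4, col=5)

Derivation:
Start: (row=5, col=4)
  U (up): (row=5, col=4) -> (row=4, col=4)
  R (right): (row=4, col=4) -> (row=4, col=5)
  D (down): (row=4, col=5) -> (row=5, col=5)
  U (up): (row=5, col=5) -> (row=4, col=5)
Final: (row=4, col=5)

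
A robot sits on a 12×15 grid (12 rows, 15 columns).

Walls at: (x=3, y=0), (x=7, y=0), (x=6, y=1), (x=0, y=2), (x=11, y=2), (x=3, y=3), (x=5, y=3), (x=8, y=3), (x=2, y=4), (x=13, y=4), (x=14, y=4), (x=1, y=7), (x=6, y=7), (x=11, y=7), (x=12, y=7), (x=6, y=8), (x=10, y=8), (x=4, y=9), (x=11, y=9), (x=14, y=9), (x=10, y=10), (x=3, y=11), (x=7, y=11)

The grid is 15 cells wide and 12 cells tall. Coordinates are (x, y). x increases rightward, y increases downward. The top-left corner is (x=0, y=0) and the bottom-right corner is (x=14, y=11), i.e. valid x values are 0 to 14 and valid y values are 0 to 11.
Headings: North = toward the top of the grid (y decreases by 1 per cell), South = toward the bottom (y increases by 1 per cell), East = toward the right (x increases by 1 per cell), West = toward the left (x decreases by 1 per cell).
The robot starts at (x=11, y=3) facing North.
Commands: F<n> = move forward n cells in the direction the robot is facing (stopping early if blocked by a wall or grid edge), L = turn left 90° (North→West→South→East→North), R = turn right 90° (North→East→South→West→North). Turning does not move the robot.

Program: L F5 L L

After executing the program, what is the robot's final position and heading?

Answer: Final position: (x=9, y=3), facing East

Derivation:
Start: (x=11, y=3), facing North
  L: turn left, now facing West
  F5: move forward 2/5 (blocked), now at (x=9, y=3)
  L: turn left, now facing South
  L: turn left, now facing East
Final: (x=9, y=3), facing East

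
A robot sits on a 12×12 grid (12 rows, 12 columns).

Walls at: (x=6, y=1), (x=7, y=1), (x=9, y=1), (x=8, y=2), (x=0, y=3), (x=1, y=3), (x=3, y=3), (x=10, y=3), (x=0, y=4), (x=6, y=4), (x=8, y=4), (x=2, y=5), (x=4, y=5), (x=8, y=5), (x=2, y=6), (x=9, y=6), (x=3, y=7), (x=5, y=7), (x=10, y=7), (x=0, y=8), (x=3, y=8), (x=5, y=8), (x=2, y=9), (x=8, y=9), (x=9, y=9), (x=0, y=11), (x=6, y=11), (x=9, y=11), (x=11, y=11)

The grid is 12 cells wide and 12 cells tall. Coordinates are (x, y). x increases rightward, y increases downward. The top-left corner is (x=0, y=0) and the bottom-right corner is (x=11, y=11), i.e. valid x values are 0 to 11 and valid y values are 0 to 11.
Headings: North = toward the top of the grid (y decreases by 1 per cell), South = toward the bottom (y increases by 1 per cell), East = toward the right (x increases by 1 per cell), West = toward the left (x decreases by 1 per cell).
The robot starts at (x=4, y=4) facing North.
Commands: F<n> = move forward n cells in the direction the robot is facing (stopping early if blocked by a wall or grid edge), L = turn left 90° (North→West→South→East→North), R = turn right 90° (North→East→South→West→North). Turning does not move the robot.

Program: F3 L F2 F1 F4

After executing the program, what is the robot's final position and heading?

Answer: Final position: (x=0, y=1), facing West

Derivation:
Start: (x=4, y=4), facing North
  F3: move forward 3, now at (x=4, y=1)
  L: turn left, now facing West
  F2: move forward 2, now at (x=2, y=1)
  F1: move forward 1, now at (x=1, y=1)
  F4: move forward 1/4 (blocked), now at (x=0, y=1)
Final: (x=0, y=1), facing West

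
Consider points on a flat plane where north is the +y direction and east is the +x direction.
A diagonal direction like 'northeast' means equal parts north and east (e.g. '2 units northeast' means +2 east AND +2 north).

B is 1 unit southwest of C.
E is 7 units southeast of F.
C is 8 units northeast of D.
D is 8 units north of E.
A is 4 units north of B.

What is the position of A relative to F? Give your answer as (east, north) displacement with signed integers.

Answer: A is at (east=14, north=12) relative to F.

Derivation:
Place F at the origin (east=0, north=0).
  E is 7 units southeast of F: delta (east=+7, north=-7); E at (east=7, north=-7).
  D is 8 units north of E: delta (east=+0, north=+8); D at (east=7, north=1).
  C is 8 units northeast of D: delta (east=+8, north=+8); C at (east=15, north=9).
  B is 1 unit southwest of C: delta (east=-1, north=-1); B at (east=14, north=8).
  A is 4 units north of B: delta (east=+0, north=+4); A at (east=14, north=12).
Therefore A relative to F: (east=14, north=12).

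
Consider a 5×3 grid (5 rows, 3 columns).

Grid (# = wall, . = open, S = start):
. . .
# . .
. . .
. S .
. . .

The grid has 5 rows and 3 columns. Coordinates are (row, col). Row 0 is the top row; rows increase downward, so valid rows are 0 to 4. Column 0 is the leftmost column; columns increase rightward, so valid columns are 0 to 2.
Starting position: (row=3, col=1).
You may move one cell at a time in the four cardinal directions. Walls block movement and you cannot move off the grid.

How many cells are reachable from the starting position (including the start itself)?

Answer: Reachable cells: 14

Derivation:
BFS flood-fill from (row=3, col=1):
  Distance 0: (row=3, col=1)
  Distance 1: (row=2, col=1), (row=3, col=0), (row=3, col=2), (row=4, col=1)
  Distance 2: (row=1, col=1), (row=2, col=0), (row=2, col=2), (row=4, col=0), (row=4, col=2)
  Distance 3: (row=0, col=1), (row=1, col=2)
  Distance 4: (row=0, col=0), (row=0, col=2)
Total reachable: 14 (grid has 14 open cells total)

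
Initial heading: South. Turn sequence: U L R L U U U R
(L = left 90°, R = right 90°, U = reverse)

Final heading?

Start: South
  U (U-turn (180°)) -> North
  L (left (90° counter-clockwise)) -> West
  R (right (90° clockwise)) -> North
  L (left (90° counter-clockwise)) -> West
  U (U-turn (180°)) -> East
  U (U-turn (180°)) -> West
  U (U-turn (180°)) -> East
  R (right (90° clockwise)) -> South
Final: South

Answer: Final heading: South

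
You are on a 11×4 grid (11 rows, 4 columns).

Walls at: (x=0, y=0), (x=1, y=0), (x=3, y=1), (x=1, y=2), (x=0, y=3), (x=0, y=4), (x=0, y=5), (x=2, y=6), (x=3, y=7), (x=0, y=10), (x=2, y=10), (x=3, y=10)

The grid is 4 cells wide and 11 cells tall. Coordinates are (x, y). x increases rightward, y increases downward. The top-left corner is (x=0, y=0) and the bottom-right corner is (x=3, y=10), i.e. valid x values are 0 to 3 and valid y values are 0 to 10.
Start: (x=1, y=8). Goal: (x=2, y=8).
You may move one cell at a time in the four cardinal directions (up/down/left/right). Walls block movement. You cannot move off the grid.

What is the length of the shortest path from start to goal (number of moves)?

Answer: Shortest path length: 1

Derivation:
BFS from (x=1, y=8) until reaching (x=2, y=8):
  Distance 0: (x=1, y=8)
  Distance 1: (x=1, y=7), (x=0, y=8), (x=2, y=8), (x=1, y=9)  <- goal reached here
One shortest path (1 moves): (x=1, y=8) -> (x=2, y=8)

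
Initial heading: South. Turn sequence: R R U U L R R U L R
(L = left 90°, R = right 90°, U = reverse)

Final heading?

Answer: Final heading: West

Derivation:
Start: South
  R (right (90° clockwise)) -> West
  R (right (90° clockwise)) -> North
  U (U-turn (180°)) -> South
  U (U-turn (180°)) -> North
  L (left (90° counter-clockwise)) -> West
  R (right (90° clockwise)) -> North
  R (right (90° clockwise)) -> East
  U (U-turn (180°)) -> West
  L (left (90° counter-clockwise)) -> South
  R (right (90° clockwise)) -> West
Final: West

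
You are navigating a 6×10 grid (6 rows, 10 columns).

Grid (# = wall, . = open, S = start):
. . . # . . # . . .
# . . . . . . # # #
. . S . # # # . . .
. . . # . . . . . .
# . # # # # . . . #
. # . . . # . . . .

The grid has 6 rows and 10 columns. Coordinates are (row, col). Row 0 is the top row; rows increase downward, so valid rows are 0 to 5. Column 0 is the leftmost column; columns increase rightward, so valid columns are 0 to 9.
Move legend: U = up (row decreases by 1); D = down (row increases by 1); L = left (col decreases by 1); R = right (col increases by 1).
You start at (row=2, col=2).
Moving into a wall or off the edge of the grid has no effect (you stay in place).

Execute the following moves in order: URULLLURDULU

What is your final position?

Answer: Final position: (row=0, col=1)

Derivation:
Start: (row=2, col=2)
  U (up): (row=2, col=2) -> (row=1, col=2)
  R (right): (row=1, col=2) -> (row=1, col=3)
  U (up): blocked, stay at (row=1, col=3)
  L (left): (row=1, col=3) -> (row=1, col=2)
  L (left): (row=1, col=2) -> (row=1, col=1)
  L (left): blocked, stay at (row=1, col=1)
  U (up): (row=1, col=1) -> (row=0, col=1)
  R (right): (row=0, col=1) -> (row=0, col=2)
  D (down): (row=0, col=2) -> (row=1, col=2)
  U (up): (row=1, col=2) -> (row=0, col=2)
  L (left): (row=0, col=2) -> (row=0, col=1)
  U (up): blocked, stay at (row=0, col=1)
Final: (row=0, col=1)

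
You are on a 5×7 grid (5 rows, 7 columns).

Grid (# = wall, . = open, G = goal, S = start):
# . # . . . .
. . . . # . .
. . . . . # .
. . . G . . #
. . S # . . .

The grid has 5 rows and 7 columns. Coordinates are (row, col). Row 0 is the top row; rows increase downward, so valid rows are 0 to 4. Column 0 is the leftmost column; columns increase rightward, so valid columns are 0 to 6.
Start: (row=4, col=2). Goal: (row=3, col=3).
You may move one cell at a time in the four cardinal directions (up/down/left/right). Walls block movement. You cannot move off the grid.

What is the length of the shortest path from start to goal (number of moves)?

BFS from (row=4, col=2) until reaching (row=3, col=3):
  Distance 0: (row=4, col=2)
  Distance 1: (row=3, col=2), (row=4, col=1)
  Distance 2: (row=2, col=2), (row=3, col=1), (row=3, col=3), (row=4, col=0)  <- goal reached here
One shortest path (2 moves): (row=4, col=2) -> (row=3, col=2) -> (row=3, col=3)

Answer: Shortest path length: 2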